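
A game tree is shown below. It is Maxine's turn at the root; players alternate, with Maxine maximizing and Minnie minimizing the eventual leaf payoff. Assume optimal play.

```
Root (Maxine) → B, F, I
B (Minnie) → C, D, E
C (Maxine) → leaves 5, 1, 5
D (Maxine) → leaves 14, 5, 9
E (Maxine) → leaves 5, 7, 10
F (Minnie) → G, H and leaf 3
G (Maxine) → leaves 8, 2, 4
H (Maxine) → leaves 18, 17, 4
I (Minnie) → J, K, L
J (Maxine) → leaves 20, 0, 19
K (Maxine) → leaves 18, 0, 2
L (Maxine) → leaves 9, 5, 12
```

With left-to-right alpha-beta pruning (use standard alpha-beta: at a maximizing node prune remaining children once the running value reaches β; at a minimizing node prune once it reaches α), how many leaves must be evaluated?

19

C [α=-∞,β=+∞]: v=5
D [α=-∞,β=5]: v=14 after child 1 ≥ β → β-cutoff, skip 2
E [α=-∞,β=5]: v=5 after child 1 ≥ β → β-cutoff, skip 2
B [α=-∞,β=+∞]: v=5
G [α=5,β=+∞]: v=8
H [α=5,β=8]: v=18 after child 1 ≥ β → β-cutoff, skip 2
F [α=5,β=+∞]: v=3
J [α=5,β=+∞]: v=20
K [α=5,β=20]: v=18
L [α=5,β=18]: v=12
I [α=5,β=+∞]: v=12
Root [α=-∞,β=+∞]: v=12
Leaves evaluated: 19 of 25.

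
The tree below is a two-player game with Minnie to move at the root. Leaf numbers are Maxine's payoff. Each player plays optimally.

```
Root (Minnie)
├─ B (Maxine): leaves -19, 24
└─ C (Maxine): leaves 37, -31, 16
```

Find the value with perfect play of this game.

B (Maxine): max(-19, 24) = 24
C (Maxine): max(37, -31, 16) = 37
Root (Minnie): min(24, 37) = 24

24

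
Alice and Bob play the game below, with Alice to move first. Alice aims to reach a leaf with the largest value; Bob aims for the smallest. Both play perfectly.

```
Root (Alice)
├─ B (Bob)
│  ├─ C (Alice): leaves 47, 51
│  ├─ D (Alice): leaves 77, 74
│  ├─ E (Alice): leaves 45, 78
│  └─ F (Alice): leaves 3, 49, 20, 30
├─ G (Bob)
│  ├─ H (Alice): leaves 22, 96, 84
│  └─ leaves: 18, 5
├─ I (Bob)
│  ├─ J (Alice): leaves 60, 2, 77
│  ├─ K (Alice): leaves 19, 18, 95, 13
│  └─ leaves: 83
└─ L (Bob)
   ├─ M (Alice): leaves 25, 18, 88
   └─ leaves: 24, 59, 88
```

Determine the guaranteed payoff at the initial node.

C (Alice): max(47, 51) = 51
D (Alice): max(77, 74) = 77
E (Alice): max(45, 78) = 78
F (Alice): max(3, 49, 20, 30) = 49
B (Bob): min(51, 77, 78, 49) = 49
H (Alice): max(22, 96, 84) = 96
G (Bob): min(96, 18, 5) = 5
J (Alice): max(60, 2, 77) = 77
K (Alice): max(19, 18, 95, 13) = 95
I (Bob): min(77, 95, 83) = 77
M (Alice): max(25, 18, 88) = 88
L (Bob): min(88, 24, 59, 88) = 24
Root (Alice): max(49, 5, 77, 24) = 77

77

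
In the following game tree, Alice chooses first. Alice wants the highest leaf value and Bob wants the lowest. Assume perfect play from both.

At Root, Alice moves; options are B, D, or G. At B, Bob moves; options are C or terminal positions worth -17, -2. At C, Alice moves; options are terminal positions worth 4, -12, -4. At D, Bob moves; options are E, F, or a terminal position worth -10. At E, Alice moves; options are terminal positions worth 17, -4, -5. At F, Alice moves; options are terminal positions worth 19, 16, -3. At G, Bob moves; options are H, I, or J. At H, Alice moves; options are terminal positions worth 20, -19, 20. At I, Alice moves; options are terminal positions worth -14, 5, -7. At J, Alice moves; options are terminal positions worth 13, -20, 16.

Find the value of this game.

C (Alice): max(4, -12, -4) = 4
B (Bob): min(4, -17, -2) = -17
E (Alice): max(17, -4, -5) = 17
F (Alice): max(19, 16, -3) = 19
D (Bob): min(17, 19, -10) = -10
H (Alice): max(20, -19, 20) = 20
I (Alice): max(-14, 5, -7) = 5
J (Alice): max(13, -20, 16) = 16
G (Bob): min(20, 5, 16) = 5
Root (Alice): max(-17, -10, 5) = 5

5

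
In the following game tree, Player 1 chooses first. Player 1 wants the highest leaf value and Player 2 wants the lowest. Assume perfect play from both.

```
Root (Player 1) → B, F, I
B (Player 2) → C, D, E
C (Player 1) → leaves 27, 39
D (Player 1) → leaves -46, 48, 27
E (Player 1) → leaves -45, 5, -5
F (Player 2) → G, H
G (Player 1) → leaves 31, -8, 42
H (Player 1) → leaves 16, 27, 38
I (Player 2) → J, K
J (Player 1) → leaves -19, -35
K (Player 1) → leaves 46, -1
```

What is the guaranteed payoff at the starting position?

38

C (Player 1): max(27, 39) = 39
D (Player 1): max(-46, 48, 27) = 48
E (Player 1): max(-45, 5, -5) = 5
B (Player 2): min(39, 48, 5) = 5
G (Player 1): max(31, -8, 42) = 42
H (Player 1): max(16, 27, 38) = 38
F (Player 2): min(42, 38) = 38
J (Player 1): max(-19, -35) = -19
K (Player 1): max(46, -1) = 46
I (Player 2): min(-19, 46) = -19
Root (Player 1): max(5, 38, -19) = 38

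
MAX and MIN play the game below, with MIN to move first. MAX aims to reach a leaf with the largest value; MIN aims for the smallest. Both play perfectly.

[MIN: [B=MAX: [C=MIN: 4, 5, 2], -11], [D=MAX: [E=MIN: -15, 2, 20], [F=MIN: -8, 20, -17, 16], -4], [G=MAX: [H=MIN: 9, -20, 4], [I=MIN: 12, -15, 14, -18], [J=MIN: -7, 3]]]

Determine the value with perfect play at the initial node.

C (MIN): min(4, 5, 2) = 2
B (MAX): max(2, -11) = 2
E (MIN): min(-15, 2, 20) = -15
F (MIN): min(-8, 20, -17, 16) = -17
D (MAX): max(-15, -17, -4) = -4
H (MIN): min(9, -20, 4) = -20
I (MIN): min(12, -15, 14, -18) = -18
J (MIN): min(-7, 3) = -7
G (MAX): max(-20, -18, -7) = -7
Root (MIN): min(2, -4, -7) = -7

-7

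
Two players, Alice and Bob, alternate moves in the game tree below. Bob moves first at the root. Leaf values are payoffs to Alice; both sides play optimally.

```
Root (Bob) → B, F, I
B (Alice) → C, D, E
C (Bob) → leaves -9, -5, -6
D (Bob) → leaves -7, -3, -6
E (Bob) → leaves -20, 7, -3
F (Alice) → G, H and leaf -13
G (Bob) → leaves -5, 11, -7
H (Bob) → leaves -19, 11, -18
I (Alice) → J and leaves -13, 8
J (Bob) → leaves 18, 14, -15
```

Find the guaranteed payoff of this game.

C (Bob): min(-9, -5, -6) = -9
D (Bob): min(-7, -3, -6) = -7
E (Bob): min(-20, 7, -3) = -20
B (Alice): max(-9, -7, -20) = -7
G (Bob): min(-5, 11, -7) = -7
H (Bob): min(-19, 11, -18) = -19
F (Alice): max(-7, -19, -13) = -7
J (Bob): min(18, 14, -15) = -15
I (Alice): max(-15, -13, 8) = 8
Root (Bob): min(-7, -7, 8) = -7

-7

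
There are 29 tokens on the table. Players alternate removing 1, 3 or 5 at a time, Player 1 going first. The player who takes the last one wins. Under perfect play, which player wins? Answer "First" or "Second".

First

i:   0  1  2  3  4  5  6  7  8  9 10 11 12 13 14 15 16 17 18 19 20 21 22 23 24 25 26 27 28 29
     L  W  L  W  L  W  L  W  L  W  L  W  L  W  L  W  L  W  L  W  L  W  L  W  L  W  L  W  L  W
Position 29 is W, so the first player wins.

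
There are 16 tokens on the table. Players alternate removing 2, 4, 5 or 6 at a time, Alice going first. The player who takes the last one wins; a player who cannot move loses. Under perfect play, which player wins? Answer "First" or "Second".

Second

Positions where the player to move wins (W) vs loses (L):
i:   0  1  2  3  4  5  6  7  8  9 10 11 12 13 14 15 16
     L  L  W  W  W  W  W  W  L  L  W  W  W  W  W  W  L
Position 16 is L, so the second player wins.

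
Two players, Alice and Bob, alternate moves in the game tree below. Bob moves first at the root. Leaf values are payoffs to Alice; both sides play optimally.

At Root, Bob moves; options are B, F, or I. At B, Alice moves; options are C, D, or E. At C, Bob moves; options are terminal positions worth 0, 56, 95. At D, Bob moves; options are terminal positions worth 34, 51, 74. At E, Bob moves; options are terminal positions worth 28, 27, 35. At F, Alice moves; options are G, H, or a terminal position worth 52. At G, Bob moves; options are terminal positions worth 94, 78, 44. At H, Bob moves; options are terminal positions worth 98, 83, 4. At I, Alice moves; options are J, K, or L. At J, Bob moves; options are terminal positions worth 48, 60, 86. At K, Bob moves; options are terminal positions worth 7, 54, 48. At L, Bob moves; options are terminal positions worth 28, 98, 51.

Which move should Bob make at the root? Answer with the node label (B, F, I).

B

C (Bob): min(0, 56, 95) = 0
D (Bob): min(34, 51, 74) = 34
E (Bob): min(28, 27, 35) = 27
B (Alice): max(0, 34, 27) = 34
G (Bob): min(94, 78, 44) = 44
H (Bob): min(98, 83, 4) = 4
F (Alice): max(44, 4, 52) = 52
J (Bob): min(48, 60, 86) = 48
K (Bob): min(7, 54, 48) = 7
L (Bob): min(28, 98, 51) = 28
I (Alice): max(48, 7, 28) = 48
Root (Bob): min(34, 52, 48) = 34
Bob picks the child with the lowest value: B (value 34).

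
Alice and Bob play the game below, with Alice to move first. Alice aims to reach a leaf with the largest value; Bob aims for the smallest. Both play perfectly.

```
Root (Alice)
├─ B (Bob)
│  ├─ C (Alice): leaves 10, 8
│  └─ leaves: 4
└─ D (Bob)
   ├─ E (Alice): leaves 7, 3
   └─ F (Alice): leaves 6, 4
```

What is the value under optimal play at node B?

C: max(10, 8) = 10
B: min(10, 4) = 4

4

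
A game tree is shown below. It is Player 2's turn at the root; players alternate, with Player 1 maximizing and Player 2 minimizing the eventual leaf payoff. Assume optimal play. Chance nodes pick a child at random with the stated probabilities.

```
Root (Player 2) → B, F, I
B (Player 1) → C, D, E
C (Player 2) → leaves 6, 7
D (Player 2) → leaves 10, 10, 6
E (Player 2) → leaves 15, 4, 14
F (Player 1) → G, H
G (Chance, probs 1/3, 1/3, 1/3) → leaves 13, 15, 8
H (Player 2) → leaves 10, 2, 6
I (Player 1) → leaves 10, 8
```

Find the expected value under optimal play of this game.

C (Player 2): min(6, 7) = 6
D (Player 2): min(10, 10, 6) = 6
E (Player 2): min(15, 4, 14) = 4
B (Player 1): max(6, 6, 4) = 6
G (Chance): 1/3·13 + 1/3·15 + 1/3·8 = 12
H (Player 2): min(10, 2, 6) = 2
F (Player 1): max(12, 2) = 12
I (Player 1): max(10, 8) = 10
Root (Player 2): min(6, 12, 10) = 6

6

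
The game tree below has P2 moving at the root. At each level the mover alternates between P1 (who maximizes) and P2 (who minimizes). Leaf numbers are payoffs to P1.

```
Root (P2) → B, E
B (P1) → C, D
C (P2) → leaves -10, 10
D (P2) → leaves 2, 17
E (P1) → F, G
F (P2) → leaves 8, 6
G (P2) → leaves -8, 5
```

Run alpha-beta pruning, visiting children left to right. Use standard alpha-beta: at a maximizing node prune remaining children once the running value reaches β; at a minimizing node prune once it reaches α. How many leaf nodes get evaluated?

6

C [α=-∞,β=+∞]: v=-10
D [α=-10,β=+∞]: v=2
B [α=-∞,β=+∞]: v=2
F [α=-∞,β=2]: v=6
E [α=-∞,β=2]: v=6 after child 1 ≥ β → β-cutoff, skip 1
Root [α=-∞,β=+∞]: v=2
Leaves evaluated: 6 of 8.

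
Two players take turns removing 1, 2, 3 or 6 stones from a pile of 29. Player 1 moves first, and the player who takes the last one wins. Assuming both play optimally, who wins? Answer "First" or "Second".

First

W/L table (W = player to move can force a win):
i:   0  1  2  3  4  5  6  7  8  9 10 11 12 13 14 15 16 17 18 19 20 21 22 23 24 25 26 27 28 29
     L  W  W  W  L  W  W  W  L  W  W  W  L  W  W  W  L  W  W  W  L  W  W  W  L  W  W  W  L  W
Position 29 is W, so the first player wins.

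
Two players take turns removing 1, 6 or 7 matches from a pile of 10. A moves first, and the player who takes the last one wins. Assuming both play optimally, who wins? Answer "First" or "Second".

Mark each pile size as W (mover wins) or L (mover loses):
i:   0  1  2  3  4  5  6  7  8  9 10
     L  W  L  W  L  W  W  W  W  W  W
Position 10 is W, so the first player wins.

First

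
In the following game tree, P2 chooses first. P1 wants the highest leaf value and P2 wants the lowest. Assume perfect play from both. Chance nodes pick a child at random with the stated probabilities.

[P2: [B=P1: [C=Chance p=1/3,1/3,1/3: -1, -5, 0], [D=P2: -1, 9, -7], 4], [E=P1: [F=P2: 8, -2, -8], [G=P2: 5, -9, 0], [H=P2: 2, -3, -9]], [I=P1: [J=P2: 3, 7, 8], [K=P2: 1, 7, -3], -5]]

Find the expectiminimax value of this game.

C (Chance): 1/3·-1 + 1/3·-5 + 1/3·0 = -2
D (P2): min(-1, 9, -7) = -7
B (P1): max(-2, -7, 4) = 4
F (P2): min(8, -2, -8) = -8
G (P2): min(5, -9, 0) = -9
H (P2): min(2, -3, -9) = -9
E (P1): max(-8, -9, -9) = -8
J (P2): min(3, 7, 8) = 3
K (P2): min(1, 7, -3) = -3
I (P1): max(3, -3, -5) = 3
Root (P2): min(4, -8, 3) = -8

-8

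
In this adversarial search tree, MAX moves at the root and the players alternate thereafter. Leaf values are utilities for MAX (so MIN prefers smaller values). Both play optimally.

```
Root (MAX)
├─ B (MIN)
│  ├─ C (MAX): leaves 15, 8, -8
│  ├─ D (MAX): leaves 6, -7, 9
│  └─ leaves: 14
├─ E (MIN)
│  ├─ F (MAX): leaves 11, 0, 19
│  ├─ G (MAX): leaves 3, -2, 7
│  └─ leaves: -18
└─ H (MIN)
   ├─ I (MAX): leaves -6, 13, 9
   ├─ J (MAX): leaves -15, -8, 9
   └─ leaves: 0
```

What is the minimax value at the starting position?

C (MAX): max(15, 8, -8) = 15
D (MAX): max(6, -7, 9) = 9
B (MIN): min(15, 9, 14) = 9
F (MAX): max(11, 0, 19) = 19
G (MAX): max(3, -2, 7) = 7
E (MIN): min(19, 7, -18) = -18
I (MAX): max(-6, 13, 9) = 13
J (MAX): max(-15, -8, 9) = 9
H (MIN): min(13, 9, 0) = 0
Root (MAX): max(9, -18, 0) = 9

9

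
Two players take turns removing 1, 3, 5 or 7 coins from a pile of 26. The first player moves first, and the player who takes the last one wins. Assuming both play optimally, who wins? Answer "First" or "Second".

Mark each pile size as W (mover wins) or L (mover loses):
i:   0  1  2  3  4  5  6  7  8  9 10 11 12 13 14 15 16 17 18 19 20 21 22 23 24 25 26
     L  W  L  W  L  W  L  W  L  W  L  W  L  W  L  W  L  W  L  W  L  W  L  W  L  W  L
Position 26 is L, so the second player wins.

Second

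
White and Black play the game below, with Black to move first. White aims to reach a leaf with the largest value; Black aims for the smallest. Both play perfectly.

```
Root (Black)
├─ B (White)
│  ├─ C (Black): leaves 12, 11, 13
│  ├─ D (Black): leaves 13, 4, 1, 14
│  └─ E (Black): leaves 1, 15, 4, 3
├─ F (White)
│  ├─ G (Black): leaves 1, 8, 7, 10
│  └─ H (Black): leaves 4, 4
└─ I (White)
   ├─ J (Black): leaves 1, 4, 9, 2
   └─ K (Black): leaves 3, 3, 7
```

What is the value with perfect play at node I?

3

J: min(1, 4, 9, 2) = 1
K: min(3, 3, 7) = 3
I: max(1, 3) = 3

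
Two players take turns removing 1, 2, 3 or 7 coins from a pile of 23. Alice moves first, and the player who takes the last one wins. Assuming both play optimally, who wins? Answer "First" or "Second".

Mark each pile size as W (mover wins) or L (mover loses):
i:   0  1  2  3  4  5  6  7  8  9 10 11 12 13 14 15 16 17 18 19 20 21 22 23
     L  W  W  W  L  W  W  W  L  W  W  W  L  W  W  W  L  W  W  W  L  W  W  W
Position 23 is W, so the first player wins.

First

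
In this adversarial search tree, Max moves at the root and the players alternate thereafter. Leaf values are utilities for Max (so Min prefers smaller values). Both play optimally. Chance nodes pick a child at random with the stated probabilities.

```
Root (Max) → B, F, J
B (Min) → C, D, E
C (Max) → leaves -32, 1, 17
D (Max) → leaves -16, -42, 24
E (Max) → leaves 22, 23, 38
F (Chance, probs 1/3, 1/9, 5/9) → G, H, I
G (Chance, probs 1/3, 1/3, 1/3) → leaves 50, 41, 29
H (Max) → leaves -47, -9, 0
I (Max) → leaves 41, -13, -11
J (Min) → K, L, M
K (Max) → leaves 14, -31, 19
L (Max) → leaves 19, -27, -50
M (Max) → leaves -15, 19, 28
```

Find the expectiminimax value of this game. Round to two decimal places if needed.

36.11

C (Max): max(-32, 1, 17) = 17
D (Max): max(-16, -42, 24) = 24
E (Max): max(22, 23, 38) = 38
B (Min): min(17, 24, 38) = 17
G (Chance): 1/3·50 + 1/3·41 + 1/3·29 = 40
H (Max): max(-47, -9, 0) = 0
I (Max): max(41, -13, -11) = 41
F (Chance): 1/3·40 + 1/9·0 + 5/9·41 = 36.11
K (Max): max(14, -31, 19) = 19
L (Max): max(19, -27, -50) = 19
M (Max): max(-15, 19, 28) = 28
J (Min): min(19, 19, 28) = 19
Root (Max): max(17, 36.11, 19) = 36.11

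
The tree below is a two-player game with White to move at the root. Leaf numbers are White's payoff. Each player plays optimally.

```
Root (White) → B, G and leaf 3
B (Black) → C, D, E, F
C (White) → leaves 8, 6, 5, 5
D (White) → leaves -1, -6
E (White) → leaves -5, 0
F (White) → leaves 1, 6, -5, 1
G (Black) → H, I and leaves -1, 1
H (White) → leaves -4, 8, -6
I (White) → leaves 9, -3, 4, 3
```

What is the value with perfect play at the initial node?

3

C (White): max(8, 6, 5, 5) = 8
D (White): max(-1, -6) = -1
E (White): max(-5, 0) = 0
F (White): max(1, 6, -5, 1) = 6
B (Black): min(8, -1, 0, 6) = -1
H (White): max(-4, 8, -6) = 8
I (White): max(9, -3, 4, 3) = 9
G (Black): min(8, 9, -1, 1) = -1
Root (White): max(-1, -1, 3) = 3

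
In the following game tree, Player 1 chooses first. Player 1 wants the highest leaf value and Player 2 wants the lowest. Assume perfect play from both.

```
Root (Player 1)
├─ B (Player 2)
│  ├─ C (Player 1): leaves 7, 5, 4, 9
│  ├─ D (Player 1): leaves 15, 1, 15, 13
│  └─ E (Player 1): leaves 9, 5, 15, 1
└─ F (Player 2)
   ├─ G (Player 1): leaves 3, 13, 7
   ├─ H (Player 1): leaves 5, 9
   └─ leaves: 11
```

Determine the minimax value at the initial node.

9

C (Player 1): max(7, 5, 4, 9) = 9
D (Player 1): max(15, 1, 15, 13) = 15
E (Player 1): max(9, 5, 15, 1) = 15
B (Player 2): min(9, 15, 15) = 9
G (Player 1): max(3, 13, 7) = 13
H (Player 1): max(5, 9) = 9
F (Player 2): min(13, 9, 11) = 9
Root (Player 1): max(9, 9) = 9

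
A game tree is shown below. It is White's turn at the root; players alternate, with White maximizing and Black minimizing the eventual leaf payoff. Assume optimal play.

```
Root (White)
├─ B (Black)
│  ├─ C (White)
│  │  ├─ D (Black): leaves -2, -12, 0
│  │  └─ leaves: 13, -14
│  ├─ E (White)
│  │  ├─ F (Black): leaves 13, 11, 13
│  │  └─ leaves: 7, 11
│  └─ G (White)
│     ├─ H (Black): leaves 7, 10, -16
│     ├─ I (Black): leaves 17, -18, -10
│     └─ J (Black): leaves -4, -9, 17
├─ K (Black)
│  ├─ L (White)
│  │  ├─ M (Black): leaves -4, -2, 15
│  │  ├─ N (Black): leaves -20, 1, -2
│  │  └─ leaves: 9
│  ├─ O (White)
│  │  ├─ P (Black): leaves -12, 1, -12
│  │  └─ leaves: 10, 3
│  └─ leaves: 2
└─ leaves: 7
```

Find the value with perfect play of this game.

7

D (Black): min(-2, -12, 0) = -12
C (White): max(-12, 13, -14) = 13
F (Black): min(13, 11, 13) = 11
E (White): max(11, 7, 11) = 11
H (Black): min(7, 10, -16) = -16
I (Black): min(17, -18, -10) = -18
J (Black): min(-4, -9, 17) = -9
G (White): max(-16, -18, -9) = -9
B (Black): min(13, 11, -9) = -9
M (Black): min(-4, -2, 15) = -4
N (Black): min(-20, 1, -2) = -20
L (White): max(-4, -20, 9) = 9
P (Black): min(-12, 1, -12) = -12
O (White): max(-12, 10, 3) = 10
K (Black): min(9, 10, 2) = 2
Root (White): max(-9, 2, 7) = 7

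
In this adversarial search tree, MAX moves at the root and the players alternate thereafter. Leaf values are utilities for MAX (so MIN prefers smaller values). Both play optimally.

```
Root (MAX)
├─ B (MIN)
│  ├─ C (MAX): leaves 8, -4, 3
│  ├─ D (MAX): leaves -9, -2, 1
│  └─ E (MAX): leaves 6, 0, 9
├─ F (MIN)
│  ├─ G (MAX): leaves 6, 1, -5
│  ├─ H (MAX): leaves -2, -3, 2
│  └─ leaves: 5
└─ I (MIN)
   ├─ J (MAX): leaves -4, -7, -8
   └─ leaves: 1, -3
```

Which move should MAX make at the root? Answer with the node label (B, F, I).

C (MAX): max(8, -4, 3) = 8
D (MAX): max(-9, -2, 1) = 1
E (MAX): max(6, 0, 9) = 9
B (MIN): min(8, 1, 9) = 1
G (MAX): max(6, 1, -5) = 6
H (MAX): max(-2, -3, 2) = 2
F (MIN): min(6, 2, 5) = 2
J (MAX): max(-4, -7, -8) = -4
I (MIN): min(-4, 1, -3) = -4
Root (MAX): max(1, 2, -4) = 2
MAX picks the child with the highest value: F (value 2).

F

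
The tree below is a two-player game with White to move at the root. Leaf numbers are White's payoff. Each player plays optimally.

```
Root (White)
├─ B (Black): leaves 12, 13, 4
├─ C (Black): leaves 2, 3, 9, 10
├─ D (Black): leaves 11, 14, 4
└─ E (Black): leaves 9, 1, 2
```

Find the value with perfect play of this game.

4

B (Black): min(12, 13, 4) = 4
C (Black): min(2, 3, 9, 10) = 2
D (Black): min(11, 14, 4) = 4
E (Black): min(9, 1, 2) = 1
Root (White): max(4, 2, 4, 1) = 4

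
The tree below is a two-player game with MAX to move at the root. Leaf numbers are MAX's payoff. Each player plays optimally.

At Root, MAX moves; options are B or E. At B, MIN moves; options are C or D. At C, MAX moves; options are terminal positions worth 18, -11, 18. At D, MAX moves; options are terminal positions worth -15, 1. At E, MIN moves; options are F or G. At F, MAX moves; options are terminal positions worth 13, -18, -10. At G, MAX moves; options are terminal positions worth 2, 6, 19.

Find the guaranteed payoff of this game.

C (MAX): max(18, -11, 18) = 18
D (MAX): max(-15, 1) = 1
B (MIN): min(18, 1) = 1
F (MAX): max(13, -18, -10) = 13
G (MAX): max(2, 6, 19) = 19
E (MIN): min(13, 19) = 13
Root (MAX): max(1, 13) = 13

13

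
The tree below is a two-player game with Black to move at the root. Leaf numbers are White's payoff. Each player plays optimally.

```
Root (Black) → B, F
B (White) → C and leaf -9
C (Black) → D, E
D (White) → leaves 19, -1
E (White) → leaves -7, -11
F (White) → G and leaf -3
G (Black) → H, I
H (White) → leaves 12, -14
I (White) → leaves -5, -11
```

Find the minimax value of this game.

D (White): max(19, -1) = 19
E (White): max(-7, -11) = -7
C (Black): min(19, -7) = -7
B (White): max(-7, -9) = -7
H (White): max(12, -14) = 12
I (White): max(-5, -11) = -5
G (Black): min(12, -5) = -5
F (White): max(-5, -3) = -3
Root (Black): min(-7, -3) = -7

-7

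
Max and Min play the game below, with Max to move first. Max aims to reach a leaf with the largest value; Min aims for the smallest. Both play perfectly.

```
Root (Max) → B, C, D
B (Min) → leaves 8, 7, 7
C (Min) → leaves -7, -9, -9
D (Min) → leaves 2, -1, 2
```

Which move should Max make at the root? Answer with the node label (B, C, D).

B (Min): min(8, 7, 7) = 7
C (Min): min(-7, -9, -9) = -9
D (Min): min(2, -1, 2) = -1
Root (Max): max(7, -9, -1) = 7
Max picks the child with the highest value: B (value 7).

B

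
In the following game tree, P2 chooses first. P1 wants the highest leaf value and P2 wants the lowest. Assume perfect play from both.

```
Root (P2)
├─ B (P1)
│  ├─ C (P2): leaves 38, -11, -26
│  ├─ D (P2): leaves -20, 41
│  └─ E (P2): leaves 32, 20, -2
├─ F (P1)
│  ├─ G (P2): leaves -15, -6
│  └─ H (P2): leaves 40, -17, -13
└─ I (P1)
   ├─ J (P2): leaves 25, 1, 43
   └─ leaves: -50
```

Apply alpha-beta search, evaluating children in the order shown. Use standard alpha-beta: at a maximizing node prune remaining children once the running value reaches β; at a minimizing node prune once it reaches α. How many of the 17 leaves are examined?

C [α=-∞,β=+∞]: v=-26
D [α=-26,β=+∞]: v=-20
E [α=-20,β=+∞]: v=-2
B [α=-∞,β=+∞]: v=-2
G [α=-∞,β=-2]: v=-15
H [α=-15,β=-2]: v=-17 after child 2 ≤ α → α-cutoff, skip 1
F [α=-∞,β=-2]: v=-15
J [α=-∞,β=-15]: v=1
I [α=-∞,β=-15]: v=1 after child 1 ≥ β → β-cutoff, skip 1
Root [α=-∞,β=+∞]: v=-15
Leaves evaluated: 15 of 17.

15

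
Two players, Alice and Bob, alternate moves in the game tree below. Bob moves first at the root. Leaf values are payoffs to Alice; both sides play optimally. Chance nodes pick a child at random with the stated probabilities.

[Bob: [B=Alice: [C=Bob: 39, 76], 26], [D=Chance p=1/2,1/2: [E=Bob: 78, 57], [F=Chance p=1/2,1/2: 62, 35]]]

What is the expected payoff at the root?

39

C (Bob): min(39, 76) = 39
B (Alice): max(39, 26) = 39
E (Bob): min(78, 57) = 57
F (Chance): 1/2·62 + 1/2·35 = 48.5
D (Chance): 1/2·57 + 1/2·48.5 = 52.75
Root (Bob): min(39, 52.75) = 39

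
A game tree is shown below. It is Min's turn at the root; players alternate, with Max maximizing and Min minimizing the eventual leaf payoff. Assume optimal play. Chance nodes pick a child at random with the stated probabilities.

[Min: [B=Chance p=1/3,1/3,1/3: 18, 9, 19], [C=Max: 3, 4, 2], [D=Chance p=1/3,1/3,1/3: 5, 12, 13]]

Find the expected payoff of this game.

4

B (Chance): 1/3·18 + 1/3·9 + 1/3·19 = 15.33
C (Max): max(3, 4, 2) = 4
D (Chance): 1/3·5 + 1/3·12 + 1/3·13 = 10
Root (Min): min(15.33, 4, 10) = 4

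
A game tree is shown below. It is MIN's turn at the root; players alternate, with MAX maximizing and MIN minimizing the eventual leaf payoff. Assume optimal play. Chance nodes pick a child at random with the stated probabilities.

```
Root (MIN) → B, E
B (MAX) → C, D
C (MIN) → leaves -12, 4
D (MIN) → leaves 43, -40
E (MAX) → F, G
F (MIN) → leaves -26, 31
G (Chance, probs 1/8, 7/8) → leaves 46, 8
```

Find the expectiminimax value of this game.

C (MIN): min(-12, 4) = -12
D (MIN): min(43, -40) = -40
B (MAX): max(-12, -40) = -12
F (MIN): min(-26, 31) = -26
G (Chance): 1/8·46 + 7/8·8 = 12.75
E (MAX): max(-26, 12.75) = 12.75
Root (MIN): min(-12, 12.75) = -12

-12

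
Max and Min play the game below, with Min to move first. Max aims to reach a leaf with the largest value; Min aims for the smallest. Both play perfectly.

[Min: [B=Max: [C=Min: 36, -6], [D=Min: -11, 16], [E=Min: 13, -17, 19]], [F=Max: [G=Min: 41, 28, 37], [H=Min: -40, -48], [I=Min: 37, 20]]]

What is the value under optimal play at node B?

-6

C: min(36, -6) = -6
D: min(-11, 16) = -11
E: min(13, -17, 19) = -17
B: max(-6, -11, -17) = -6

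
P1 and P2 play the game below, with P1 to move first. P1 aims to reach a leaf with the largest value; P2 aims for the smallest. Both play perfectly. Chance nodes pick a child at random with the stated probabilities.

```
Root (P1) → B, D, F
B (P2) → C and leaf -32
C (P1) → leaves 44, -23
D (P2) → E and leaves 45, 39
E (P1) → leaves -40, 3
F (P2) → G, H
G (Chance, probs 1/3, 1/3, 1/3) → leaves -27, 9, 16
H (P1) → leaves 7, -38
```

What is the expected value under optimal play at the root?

3

C (P1): max(44, -23) = 44
B (P2): min(44, -32) = -32
E (P1): max(-40, 3) = 3
D (P2): min(3, 45, 39) = 3
G (Chance): 1/3·-27 + 1/3·9 + 1/3·16 = -0.67
H (P1): max(7, -38) = 7
F (P2): min(-0.67, 7) = -0.67
Root (P1): max(-32, 3, -0.67) = 3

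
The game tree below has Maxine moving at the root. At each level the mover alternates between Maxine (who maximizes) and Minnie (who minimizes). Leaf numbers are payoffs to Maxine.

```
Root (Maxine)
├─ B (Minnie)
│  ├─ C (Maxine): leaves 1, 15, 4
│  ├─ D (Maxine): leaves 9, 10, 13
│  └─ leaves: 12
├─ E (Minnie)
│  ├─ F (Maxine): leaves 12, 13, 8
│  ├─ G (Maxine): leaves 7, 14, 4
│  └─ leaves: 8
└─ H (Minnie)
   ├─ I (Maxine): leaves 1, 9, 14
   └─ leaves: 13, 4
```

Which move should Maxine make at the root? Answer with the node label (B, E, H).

B

C (Maxine): max(1, 15, 4) = 15
D (Maxine): max(9, 10, 13) = 13
B (Minnie): min(15, 13, 12) = 12
F (Maxine): max(12, 13, 8) = 13
G (Maxine): max(7, 14, 4) = 14
E (Minnie): min(13, 14, 8) = 8
I (Maxine): max(1, 9, 14) = 14
H (Minnie): min(14, 13, 4) = 4
Root (Maxine): max(12, 8, 4) = 12
Maxine picks the child with the highest value: B (value 12).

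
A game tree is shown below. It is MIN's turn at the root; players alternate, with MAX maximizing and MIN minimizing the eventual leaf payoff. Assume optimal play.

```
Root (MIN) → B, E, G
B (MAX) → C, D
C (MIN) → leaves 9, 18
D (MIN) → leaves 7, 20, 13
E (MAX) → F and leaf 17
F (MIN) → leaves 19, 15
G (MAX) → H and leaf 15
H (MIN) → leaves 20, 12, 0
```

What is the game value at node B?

9

C: min(9, 18) = 9
D: min(7, 20, 13) = 7
B: max(9, 7) = 9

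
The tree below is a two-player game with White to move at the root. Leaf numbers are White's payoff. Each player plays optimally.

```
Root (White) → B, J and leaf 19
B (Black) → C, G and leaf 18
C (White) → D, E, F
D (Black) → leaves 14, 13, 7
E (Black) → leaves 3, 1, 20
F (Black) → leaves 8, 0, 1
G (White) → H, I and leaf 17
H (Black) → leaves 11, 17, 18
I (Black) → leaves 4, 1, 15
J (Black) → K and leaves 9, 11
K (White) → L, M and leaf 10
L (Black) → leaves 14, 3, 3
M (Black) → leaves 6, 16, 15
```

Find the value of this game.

D (Black): min(14, 13, 7) = 7
E (Black): min(3, 1, 20) = 1
F (Black): min(8, 0, 1) = 0
C (White): max(7, 1, 0) = 7
H (Black): min(11, 17, 18) = 11
I (Black): min(4, 1, 15) = 1
G (White): max(11, 1, 17) = 17
B (Black): min(7, 17, 18) = 7
L (Black): min(14, 3, 3) = 3
M (Black): min(6, 16, 15) = 6
K (White): max(3, 6, 10) = 10
J (Black): min(10, 9, 11) = 9
Root (White): max(7, 9, 19) = 19

19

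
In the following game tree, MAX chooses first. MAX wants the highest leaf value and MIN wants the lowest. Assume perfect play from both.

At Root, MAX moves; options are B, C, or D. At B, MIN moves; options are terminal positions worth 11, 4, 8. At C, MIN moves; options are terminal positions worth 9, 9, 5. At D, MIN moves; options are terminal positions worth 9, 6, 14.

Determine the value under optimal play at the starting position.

B (MIN): min(11, 4, 8) = 4
C (MIN): min(9, 9, 5) = 5
D (MIN): min(9, 6, 14) = 6
Root (MAX): max(4, 5, 6) = 6

6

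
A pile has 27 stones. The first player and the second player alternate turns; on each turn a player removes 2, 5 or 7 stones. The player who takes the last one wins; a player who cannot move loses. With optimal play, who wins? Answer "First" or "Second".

W/L table (W = player to move can force a win):
i:   0  1  2  3  4  5  6  7  8  9 10 11 12 13 14 15 16 17 18 19 20 21 22 23 24 25 26 27
     L  L  W  W  L  W  W  W  W  W  L  W  W  L  L  W  W  W  W  W  W  W  L  L  W  W  L  W
Position 27 is W, so the first player wins.

First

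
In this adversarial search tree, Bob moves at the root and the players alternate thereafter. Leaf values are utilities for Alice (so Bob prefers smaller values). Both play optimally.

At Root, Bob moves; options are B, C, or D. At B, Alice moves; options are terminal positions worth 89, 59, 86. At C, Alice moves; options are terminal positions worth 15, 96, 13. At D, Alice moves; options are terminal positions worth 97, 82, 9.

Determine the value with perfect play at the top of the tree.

B (Alice): max(89, 59, 86) = 89
C (Alice): max(15, 96, 13) = 96
D (Alice): max(97, 82, 9) = 97
Root (Bob): min(89, 96, 97) = 89

89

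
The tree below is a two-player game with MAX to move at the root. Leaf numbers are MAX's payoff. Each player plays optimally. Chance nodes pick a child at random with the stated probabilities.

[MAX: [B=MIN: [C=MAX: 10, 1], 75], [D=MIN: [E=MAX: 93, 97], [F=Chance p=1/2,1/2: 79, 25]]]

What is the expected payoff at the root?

52

C (MAX): max(10, 1) = 10
B (MIN): min(10, 75) = 10
E (MAX): max(93, 97) = 97
F (Chance): 1/2·79 + 1/2·25 = 52
D (MIN): min(97, 52) = 52
Root (MAX): max(10, 52) = 52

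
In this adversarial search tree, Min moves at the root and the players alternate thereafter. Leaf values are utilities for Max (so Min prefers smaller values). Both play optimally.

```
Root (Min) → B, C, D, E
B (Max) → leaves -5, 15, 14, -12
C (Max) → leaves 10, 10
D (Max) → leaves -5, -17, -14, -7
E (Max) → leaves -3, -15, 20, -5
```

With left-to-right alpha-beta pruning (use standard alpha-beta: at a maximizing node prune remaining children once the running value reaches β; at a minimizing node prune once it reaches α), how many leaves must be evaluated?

B [α=-∞,β=+∞]: v=15
C [α=-∞,β=15]: v=10
D [α=-∞,β=10]: v=-5
E [α=-∞,β=-5]: v=-3 after child 1 ≥ β → β-cutoff, skip 3
Root [α=-∞,β=+∞]: v=-5
Leaves evaluated: 11 of 14.

11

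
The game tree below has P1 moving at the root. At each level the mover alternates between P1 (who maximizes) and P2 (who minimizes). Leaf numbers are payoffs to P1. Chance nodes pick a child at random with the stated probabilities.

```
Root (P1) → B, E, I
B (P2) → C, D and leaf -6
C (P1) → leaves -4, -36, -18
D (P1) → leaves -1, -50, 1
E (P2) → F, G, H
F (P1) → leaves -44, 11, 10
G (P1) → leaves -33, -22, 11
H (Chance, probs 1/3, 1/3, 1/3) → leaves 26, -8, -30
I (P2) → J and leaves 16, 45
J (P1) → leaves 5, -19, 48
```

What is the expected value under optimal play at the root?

C (P1): max(-4, -36, -18) = -4
D (P1): max(-1, -50, 1) = 1
B (P2): min(-4, 1, -6) = -6
F (P1): max(-44, 11, 10) = 11
G (P1): max(-33, -22, 11) = 11
H (Chance): 1/3·26 + 1/3·-8 + 1/3·-30 = -4
E (P2): min(11, 11, -4) = -4
J (P1): max(5, -19, 48) = 48
I (P2): min(48, 16, 45) = 16
Root (P1): max(-6, -4, 16) = 16

16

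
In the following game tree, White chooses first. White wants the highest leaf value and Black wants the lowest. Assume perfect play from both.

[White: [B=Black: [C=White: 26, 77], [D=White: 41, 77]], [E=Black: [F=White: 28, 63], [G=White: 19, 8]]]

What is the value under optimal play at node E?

19

F: max(28, 63) = 63
G: max(19, 8) = 19
E: min(63, 19) = 19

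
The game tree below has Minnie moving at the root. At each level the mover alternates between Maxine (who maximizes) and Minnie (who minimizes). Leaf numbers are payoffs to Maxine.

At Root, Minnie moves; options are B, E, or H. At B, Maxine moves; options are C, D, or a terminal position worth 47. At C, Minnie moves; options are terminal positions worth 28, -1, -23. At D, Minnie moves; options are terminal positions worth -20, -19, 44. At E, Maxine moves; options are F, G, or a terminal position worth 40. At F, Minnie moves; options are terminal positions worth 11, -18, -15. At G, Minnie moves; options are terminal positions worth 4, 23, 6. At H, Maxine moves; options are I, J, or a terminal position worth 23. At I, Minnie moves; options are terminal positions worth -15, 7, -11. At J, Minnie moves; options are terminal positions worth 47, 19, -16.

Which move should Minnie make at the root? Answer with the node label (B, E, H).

C (Minnie): min(28, -1, -23) = -23
D (Minnie): min(-20, -19, 44) = -20
B (Maxine): max(-23, -20, 47) = 47
F (Minnie): min(11, -18, -15) = -18
G (Minnie): min(4, 23, 6) = 4
E (Maxine): max(-18, 4, 40) = 40
I (Minnie): min(-15, 7, -11) = -15
J (Minnie): min(47, 19, -16) = -16
H (Maxine): max(-15, -16, 23) = 23
Root (Minnie): min(47, 40, 23) = 23
Minnie picks the child with the lowest value: H (value 23).

H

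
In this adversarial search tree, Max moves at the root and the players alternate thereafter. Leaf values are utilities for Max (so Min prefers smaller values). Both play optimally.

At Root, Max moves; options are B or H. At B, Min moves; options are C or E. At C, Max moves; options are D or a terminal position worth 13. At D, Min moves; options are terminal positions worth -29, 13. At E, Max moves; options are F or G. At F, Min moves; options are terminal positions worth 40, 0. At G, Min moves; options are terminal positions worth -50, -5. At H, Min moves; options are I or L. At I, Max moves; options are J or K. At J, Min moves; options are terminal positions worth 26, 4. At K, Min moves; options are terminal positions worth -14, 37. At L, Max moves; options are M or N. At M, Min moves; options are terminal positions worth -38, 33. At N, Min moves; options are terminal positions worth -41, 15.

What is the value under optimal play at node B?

0

D: min(-29, 13) = -29
C: max(-29, 13) = 13
F: min(40, 0) = 0
G: min(-50, -5) = -50
E: max(0, -50) = 0
B: min(13, 0) = 0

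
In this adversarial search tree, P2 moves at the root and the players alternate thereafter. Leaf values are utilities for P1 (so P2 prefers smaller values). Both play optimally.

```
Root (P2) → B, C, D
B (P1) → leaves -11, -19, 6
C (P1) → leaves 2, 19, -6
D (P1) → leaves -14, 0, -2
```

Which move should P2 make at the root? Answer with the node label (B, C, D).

D

B (P1): max(-11, -19, 6) = 6
C (P1): max(2, 19, -6) = 19
D (P1): max(-14, 0, -2) = 0
Root (P2): min(6, 19, 0) = 0
P2 picks the child with the lowest value: D (value 0).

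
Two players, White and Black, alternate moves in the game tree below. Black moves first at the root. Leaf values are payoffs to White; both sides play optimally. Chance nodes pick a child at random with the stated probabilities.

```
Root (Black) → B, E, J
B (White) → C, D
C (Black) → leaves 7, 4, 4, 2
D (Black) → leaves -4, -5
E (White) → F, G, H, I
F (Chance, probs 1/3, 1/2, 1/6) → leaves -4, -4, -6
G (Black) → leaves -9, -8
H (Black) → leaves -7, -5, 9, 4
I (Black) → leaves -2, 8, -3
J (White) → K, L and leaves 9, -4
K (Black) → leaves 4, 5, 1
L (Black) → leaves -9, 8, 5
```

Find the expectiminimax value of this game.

C (Black): min(7, 4, 4, 2) = 2
D (Black): min(-4, -5) = -5
B (White): max(2, -5) = 2
F (Chance): 1/3·-4 + 1/2·-4 + 1/6·-6 = -4.33
G (Black): min(-9, -8) = -9
H (Black): min(-7, -5, 9, 4) = -7
I (Black): min(-2, 8, -3) = -3
E (White): max(-4.33, -9, -7, -3) = -3
K (Black): min(4, 5, 1) = 1
L (Black): min(-9, 8, 5) = -9
J (White): max(1, -9, 9, -4) = 9
Root (Black): min(2, -3, 9) = -3

-3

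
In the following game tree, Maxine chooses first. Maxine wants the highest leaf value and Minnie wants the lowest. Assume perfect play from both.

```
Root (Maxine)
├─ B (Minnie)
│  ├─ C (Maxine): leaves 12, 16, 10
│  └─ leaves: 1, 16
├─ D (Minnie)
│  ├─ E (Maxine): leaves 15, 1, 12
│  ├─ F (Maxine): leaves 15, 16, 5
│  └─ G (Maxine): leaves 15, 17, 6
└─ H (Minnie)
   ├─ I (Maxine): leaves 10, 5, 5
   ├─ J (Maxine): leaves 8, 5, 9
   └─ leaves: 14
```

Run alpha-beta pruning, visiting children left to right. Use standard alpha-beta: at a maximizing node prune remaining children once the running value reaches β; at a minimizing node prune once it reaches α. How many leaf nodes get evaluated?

13

C [α=-∞,β=+∞]: v=16
B [α=-∞,β=+∞]: v=1
E [α=1,β=+∞]: v=15
F [α=1,β=15]: v=15 after child 1 ≥ β → β-cutoff, skip 2
G [α=1,β=15]: v=15 after child 1 ≥ β → β-cutoff, skip 2
D [α=1,β=+∞]: v=15
I [α=15,β=+∞]: v=10
H [α=15,β=+∞]: v=10 after child 1 ≤ α → α-cutoff, skip 2
Root [α=-∞,β=+∞]: v=15
Leaves evaluated: 13 of 21.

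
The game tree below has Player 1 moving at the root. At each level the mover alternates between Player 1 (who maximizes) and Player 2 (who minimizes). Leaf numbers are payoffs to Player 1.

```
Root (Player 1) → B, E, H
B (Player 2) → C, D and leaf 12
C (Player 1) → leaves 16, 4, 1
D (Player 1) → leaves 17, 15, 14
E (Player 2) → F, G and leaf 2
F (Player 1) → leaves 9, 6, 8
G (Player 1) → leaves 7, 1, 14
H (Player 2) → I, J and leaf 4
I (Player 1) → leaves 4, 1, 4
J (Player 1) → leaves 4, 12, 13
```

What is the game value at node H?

4

I: max(4, 1, 4) = 4
J: max(4, 12, 13) = 13
H: min(4, 13, 4) = 4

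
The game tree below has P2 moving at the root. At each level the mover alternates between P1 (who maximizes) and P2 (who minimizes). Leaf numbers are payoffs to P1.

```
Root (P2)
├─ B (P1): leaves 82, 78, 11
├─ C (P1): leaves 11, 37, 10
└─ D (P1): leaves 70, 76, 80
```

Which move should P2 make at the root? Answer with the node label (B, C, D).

C

B (P1): max(82, 78, 11) = 82
C (P1): max(11, 37, 10) = 37
D (P1): max(70, 76, 80) = 80
Root (P2): min(82, 37, 80) = 37
P2 picks the child with the lowest value: C (value 37).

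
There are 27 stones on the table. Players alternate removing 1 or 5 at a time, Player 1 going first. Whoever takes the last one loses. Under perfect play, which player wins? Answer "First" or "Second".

i:   0  1  2  3  4  5  6  7  8  9 10 11 12 13 14 15 16 17 18 19 20 21 22 23 24 25 26 27
     W  L  W  L  W  L  W  L  W  L  W  L  W  L  W  L  W  L  W  L  W  L  W  L  W  L  W  L
Position 27 is L, so the second player wins.

Second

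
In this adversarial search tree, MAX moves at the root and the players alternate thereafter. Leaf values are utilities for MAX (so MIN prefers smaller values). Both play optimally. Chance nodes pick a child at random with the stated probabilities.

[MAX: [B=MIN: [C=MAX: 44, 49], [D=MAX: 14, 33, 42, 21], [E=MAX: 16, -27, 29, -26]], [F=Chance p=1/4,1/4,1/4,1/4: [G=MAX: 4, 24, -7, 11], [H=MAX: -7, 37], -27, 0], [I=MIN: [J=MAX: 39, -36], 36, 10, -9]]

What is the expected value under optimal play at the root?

29

C (MAX): max(44, 49) = 49
D (MAX): max(14, 33, 42, 21) = 42
E (MAX): max(16, -27, 29, -26) = 29
B (MIN): min(49, 42, 29) = 29
G (MAX): max(4, 24, -7, 11) = 24
H (MAX): max(-7, 37) = 37
F (Chance): 1/4·24 + 1/4·37 + 1/4·-27 + 1/4·0 = 8.5
J (MAX): max(39, -36) = 39
I (MIN): min(39, 36, 10, -9) = -9
Root (MAX): max(29, 8.5, -9) = 29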